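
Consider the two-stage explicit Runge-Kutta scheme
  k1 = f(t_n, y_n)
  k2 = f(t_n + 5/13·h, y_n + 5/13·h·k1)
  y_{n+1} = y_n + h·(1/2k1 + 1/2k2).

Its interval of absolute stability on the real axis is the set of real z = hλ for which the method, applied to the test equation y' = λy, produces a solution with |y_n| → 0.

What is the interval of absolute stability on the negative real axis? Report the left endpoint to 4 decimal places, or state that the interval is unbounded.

With y'=λy (z=hλ):
  k1=λy_n ⇒ h·k1=z·y_n;  k2=λ(1+5/13z)y_n ⇒ h·k2=z(1+5/13z)y_n
  y_{n+1}/y_n = 1 + 1/2z + 1/2z(1+5/13z) = 1 + z + 5/26z²
  Hence R(z) = 1 + z + 5/26z².

Need |R(x)|<1, x<0.
x=-0.86: |R|=0.2822
R=1: x+5/26x²=0 ⇒ x=−26/5=-5.2000; min R=1−1/(4·5/26)=-0.3000>−1
Confirm numerically:
  x=-4.874: |R|=0.69444 <1
  x=-3.950: |R|=0.05048 <1
  x=-3.790: |R|=0.02767 <1
  x=-5.763: |R|=1.62396 >1
  x=-5.470: |R|=1.28402 >1
So |R|<1 on (-5.2000, 0).

z∈(-5.2000,0).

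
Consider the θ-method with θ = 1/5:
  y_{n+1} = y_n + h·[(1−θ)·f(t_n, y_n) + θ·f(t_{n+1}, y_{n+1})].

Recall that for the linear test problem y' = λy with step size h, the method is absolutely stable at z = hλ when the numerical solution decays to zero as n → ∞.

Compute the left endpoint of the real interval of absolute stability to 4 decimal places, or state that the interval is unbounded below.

On y'=λy, z=hλ:
  y_{n+1} = y_n + z·[4/5·y_n + 1/5·y_{n+1}] ⇒ (1 − 1/5z)y_{n+1} = (1 + 4/5z)y_n
  ⇒ R(z) = (1 + 4/5z)/(1 − 1/5z).

Boundary: |R(x)|=1, x<0.
x=-0.39: |R|=0.6382
R=−1: 1+4/5x = −1+1/5x ⇒ -3/5x=2 ⇒ x=2/(-3/5)=-3.3333
Confirm numerically:
  x=-3.213: |R|=0.95605 <1
  x=-3.191: |R|=0.94787 <1
  x=-2.993: |R|=0.87226 <1
  x=-2.047: |R|=0.45239 <1
  x=-3.691: |R|=1.12346 >1
  x=-3.679: |R|=1.11948 >1
  x=-3.553: |R|=1.07705 >1
So |R|<1 on (-3.3333, 0).

z* = -3.3333.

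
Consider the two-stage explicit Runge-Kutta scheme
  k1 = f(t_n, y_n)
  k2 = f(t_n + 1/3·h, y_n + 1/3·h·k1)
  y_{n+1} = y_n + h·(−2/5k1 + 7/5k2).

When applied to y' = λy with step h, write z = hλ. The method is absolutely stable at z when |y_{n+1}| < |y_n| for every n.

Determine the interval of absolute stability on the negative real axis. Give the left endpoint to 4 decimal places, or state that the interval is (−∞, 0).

z∈(-2.1429,0).

Set f=λy, z=hλ:
  k1=λy_n ⇒ h·k1=z·y_n;  k2=λ(1+1/3z)y_n ⇒ h·k2=z(1+1/3z)y_n
  y_{n+1}/y_n = 1 − 2/5z + 7/5z(1+1/3z) = 1 + z + 7/15z²
  R(z) = 1 + z + 7/15z².

Find x<0 with |R(x)|<1.
x=-0.48: |R|=0.6275
R=1: x+7/15x²=0 ⇒ x=−15/7=-2.1429; min R=1−1/(4·7/15)=0.4643>−1
Confirm numerically:
  x=-1.494: |R|=0.54762 <1
  x=-1.393: |R|=0.51254 <1
  x=-0.988: |R|=0.46753 <1
  x=-0.900: |R|=0.47800 <1
  x=-2.496: |R|=1.41134 >1
  x=-2.472: |R|=1.37970 >1
  x=-2.323: |R|=1.19529 >1
Stable set (-2.1429, 0).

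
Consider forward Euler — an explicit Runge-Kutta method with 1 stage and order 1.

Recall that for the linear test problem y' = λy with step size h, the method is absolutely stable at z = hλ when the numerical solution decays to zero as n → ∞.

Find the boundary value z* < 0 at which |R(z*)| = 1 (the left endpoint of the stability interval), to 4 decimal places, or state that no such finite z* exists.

z* = -2.0000.

On y'=λy, z=hλ:
  order 1, 1-stage ⇒ R(z)=1+z
  (e.g. R(-0.48)=0.52000, |R|=0.52000)

Find x<0 with |R(x)|<1.
x=-0.48: |R|=0.5200
|R(-1.43)|=0.4300 |R(-1.01)|=0.0100 |R(-0.76)|=0.2400
Bisect:
  x_lo=-2.5675 |R|=1.5675  x_hi=-0.3403 |R|=0.6597
  mid=-1.45387 |R|=0.45387 →hi
  mid=-2.01068 |R|=1.01068 →lo
  mid=-1.73228 |R|=0.73228 →hi
  mid=-1.87148 |R|=0.87148 →hi
  mid=-1.94108 |R|=0.94108 →hi
  mid=-1.97588 |R|=0.97588 →hi
  mid=-1.99328 |R|=0.99328 →hi
  mid=-2.00198 |R|=1.00198 →lo
  mid=-1.99763 |R|=0.99763 →hi
  ...
  [-2.00008,-1.99994] ⇒ x*=-2.0000
Stable set (-2.0000, 0).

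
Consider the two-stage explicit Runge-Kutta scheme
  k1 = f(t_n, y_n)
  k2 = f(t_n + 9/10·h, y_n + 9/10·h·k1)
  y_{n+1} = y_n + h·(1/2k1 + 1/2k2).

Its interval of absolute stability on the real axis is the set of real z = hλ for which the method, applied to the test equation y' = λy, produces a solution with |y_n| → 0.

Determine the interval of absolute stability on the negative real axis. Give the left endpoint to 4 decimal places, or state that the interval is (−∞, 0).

Test eqn y'=λy, z=hλ:
  k1=λy_n ⇒ h·k1=z·y_n;  k2=λ(1+9/10z)y_n ⇒ h·k2=z(1+9/10z)y_n
  y_{n+1}/y_n = 1 + 1/2z + 1/2z(1+9/10z) = 1 + z + 9/20z²
  ⇒ R(z) = 1 + z + 9/20z².

Solve |R(x)|<1 on ℝ⁻.
x=-1.1: |R|=0.4445
R=1: x+9/20x²=0 ⇒ x=−20/9=-2.2222; min R=1−1/(4·9/20)=0.4444>−1
Confirm numerically:
  x=-1.881: |R|=0.71117 <1
  x=-1.755: |R|=0.63101 <1
  x=-1.613: |R|=0.55780 <1
  x=-2.662: |R|=1.52681 >1
  x=-2.325: |R|=1.10753 >1
  x=-2.314: |R|=1.09557 >1
Stable set (-2.2222, 0).

(-2.2222, 0).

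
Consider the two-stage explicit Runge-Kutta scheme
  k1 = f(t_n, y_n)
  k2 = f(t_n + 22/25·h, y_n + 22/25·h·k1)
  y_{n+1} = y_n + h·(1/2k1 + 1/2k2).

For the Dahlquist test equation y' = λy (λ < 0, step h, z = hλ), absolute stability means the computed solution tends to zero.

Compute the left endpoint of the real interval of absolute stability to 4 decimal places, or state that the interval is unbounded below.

Test eqn y'=λy, z=hλ:
  k1=λy_n ⇒ h·k1=z·y_n;  k2=λ(1+22/25z)y_n ⇒ h·k2=z(1+22/25z)y_n
  y_{n+1}/y_n = 1 + 1/2z + 1/2z(1+22/25z) = 1 + z + 11/25z²
  ⇒ R(z) = 1 + z + 11/25z².

Boundary: |R(x)|=1, x<0.
x=-1.6: |R|=0.5264
R=1: x+11/25x²=0 ⇒ x=−25/11=-2.2727; min R=1−1/(4·11/25)=0.4318>−1
Confirm numerically:
  x=-2.188: |R|=0.91843 <1
  x=-1.197: |R|=0.43344 <1
  x=-0.922: |R|=0.45204 <1
  x=-2.750: |R|=1.57750 >1
  x=-2.609: |R|=1.38603 >1
  x=-2.497: |R|=1.24640 >1
So |R|<1 on (-2.2727, 0).

left endpoint -2.2727.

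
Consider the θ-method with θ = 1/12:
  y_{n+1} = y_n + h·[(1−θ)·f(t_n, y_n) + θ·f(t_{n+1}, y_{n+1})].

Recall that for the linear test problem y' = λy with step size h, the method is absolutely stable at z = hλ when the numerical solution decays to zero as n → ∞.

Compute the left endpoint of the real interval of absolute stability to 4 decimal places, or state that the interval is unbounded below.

left endpoint -2.4000.

Set f=λy, z=hλ:
  y_{n+1} = y_n + z·[11/12·y_n + 1/12·y_{n+1}] ⇒ (1 − 1/12z)y_{n+1} = (1 + 11/12z)y_n
  R(z) = (1 + 11/12z)/(1 − 1/12z).

Boundary: |R(x)|=1, x<0.
x=-0.31: |R|=0.6978
R=−1: 1+11/12x = −1+1/12x ⇒ -5/6x=2 ⇒ x=2/(-5/6)=-2.4000
Confirm numerically:
  x=-2.262: |R|=0.90324 <1
  x=-1.368: |R|=0.22801 <1
  x=-1.048: |R|=0.03617 <1
  x=-2.785: |R|=1.26040 >1
  x=-2.765: |R|=1.24721 >1
Interval (-2.4000, 0).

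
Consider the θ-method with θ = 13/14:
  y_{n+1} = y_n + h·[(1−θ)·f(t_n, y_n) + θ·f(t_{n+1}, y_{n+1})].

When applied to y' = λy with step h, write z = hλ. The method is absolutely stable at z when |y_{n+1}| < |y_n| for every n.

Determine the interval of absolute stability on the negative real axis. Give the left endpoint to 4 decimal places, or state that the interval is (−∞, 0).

Test eqn y'=λy, z=hλ:
  y_{n+1} = y_n + z·[1/14·y_n + 13/14·y_{n+1}] ⇒ (1 − 13/14z)y_{n+1} = (1 + 1/14z)y_n
  Hence R(z) = (1 + 1/14z)/(1 − 13/14z).

Boundary: |R(x)|=1, x<0.
x=-1.28: |R|=0.4151
x=-2: |R|=0.3000
x=-10: |R|=0.0278
x=-100: |R|=0.0654
θ=13/14≥1/2 ⇒ |1+1/14x|<|1−13/14x| ∀x<0 ⇒ interval (−∞,0).

(−∞, 0) — no finite endpoint.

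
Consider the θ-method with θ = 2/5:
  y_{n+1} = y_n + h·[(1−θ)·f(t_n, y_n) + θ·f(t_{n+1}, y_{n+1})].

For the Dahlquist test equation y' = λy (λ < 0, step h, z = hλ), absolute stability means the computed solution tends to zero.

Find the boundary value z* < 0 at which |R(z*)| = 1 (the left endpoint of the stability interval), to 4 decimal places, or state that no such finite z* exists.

With y'=λy (z=hλ):
  y_{n+1} = y_n + z·[3/5·y_n + 2/5·y_{n+1}] ⇒ (1 − 2/5z)y_{n+1} = (1 + 3/5z)y_n
  Hence R(z) = (1 + 3/5z)/(1 − 2/5z).

Boundary: |R(x)|=1, x<0.
x=-1.55: |R|=0.0432
R=−1: 1+3/5x = −1+2/5x ⇒ -1/5x=2 ⇒ x=2/(-1/5)=-10.0000
Confirm numerically:
  x=-7.576: |R|=0.87971 <1
  x=-6.194: |R|=0.78111 <1
  x=-5.919: |R|=0.75763 <1
  x=-10.557: |R|=1.02133 >1
  x=-10.464: |R|=1.01790 >1
Interval (-10.0000, 0).

left endpoint -10.0000.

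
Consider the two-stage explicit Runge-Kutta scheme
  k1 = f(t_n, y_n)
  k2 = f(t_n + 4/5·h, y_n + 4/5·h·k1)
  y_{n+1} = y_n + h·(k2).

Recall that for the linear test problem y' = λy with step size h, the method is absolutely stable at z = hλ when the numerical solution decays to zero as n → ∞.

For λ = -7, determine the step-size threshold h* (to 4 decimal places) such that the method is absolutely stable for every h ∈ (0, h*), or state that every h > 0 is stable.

On y'=λy, z=hλ:
  k1=λy_n ⇒ h·k1=z·y_n;  k2=λ(1+4/5z)y_n ⇒ h·k2=z(1+4/5z)y_n
  y_{n+1}/y_n = 1 + z(1+4/5z) = 1 + z + 4/5z²
  R(z) = 1 + z + 4/5z².

Find x<0 with |R(x)|<1.
x=-1.28: |R|=1.0307
R=1: x+4/5x²=0 ⇒ x=−5/4=-1.2500; min R=1−1/(4·4/5)=0.6875>−1
Confirm numerically:
  x=-1.136: |R|=0.89640 <1
  x=-0.870: |R|=0.73552 <1
  x=-0.765: |R|=0.70318 <1
  x=-1.839: |R|=1.86654 >1
  x=-1.704: |R|=1.61889 >1
  x=-1.668: |R|=1.55778 >1
So |R|<1 on (-1.2500, 0).

(-1.2500,0); λ=-7 ⇒ h* = (5/4)/7 = 0.1786.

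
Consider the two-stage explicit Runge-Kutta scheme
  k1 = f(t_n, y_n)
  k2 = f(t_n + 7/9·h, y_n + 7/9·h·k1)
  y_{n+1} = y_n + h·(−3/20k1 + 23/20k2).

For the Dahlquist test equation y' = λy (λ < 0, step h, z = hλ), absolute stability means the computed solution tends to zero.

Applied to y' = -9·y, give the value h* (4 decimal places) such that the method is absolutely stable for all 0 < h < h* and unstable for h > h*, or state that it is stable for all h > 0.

(-1.1180,0); λ=-9 ⇒ h* = (180/161)/9 = 0.1242.

With y'=λy (z=hλ):
  k1=λy_n ⇒ h·k1=z·y_n;  k2=λ(1+7/9z)y_n ⇒ h·k2=z(1+7/9z)y_n
  y_{n+1}/y_n = 1 − 3/20z + 23/20z(1+7/9z) = 1 + z + 161/180z²
  ⇒ R(z) = 1 + z + 161/180z².

Solve |R(x)|<1 on ℝ⁻.
x=-0.37: |R|=0.7524
R=1: x+161/180x²=0 ⇒ x=−180/161=-1.1180; min R=1−1/(4·161/180)=0.7205>−1
Confirm numerically:
  x=-0.943: |R|=0.85238 <1
  x=-0.908: |R|=0.82944 <1
  x=-0.515: |R|=0.72223 <1
  x=-1.670: |R|=1.82452 >1
  x=-1.310: |R|=1.22496 >1
  x=-1.216: |R|=1.10658 >1
So |R|<1 on (-1.1180, 0).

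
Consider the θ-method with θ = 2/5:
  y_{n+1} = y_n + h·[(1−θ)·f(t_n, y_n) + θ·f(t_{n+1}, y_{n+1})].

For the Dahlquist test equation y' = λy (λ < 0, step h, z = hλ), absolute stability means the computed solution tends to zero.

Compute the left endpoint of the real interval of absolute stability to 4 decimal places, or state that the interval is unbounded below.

z* = -10.0000.

Set f=λy, z=hλ:
  y_{n+1} = y_n + z·[3/5·y_n + 2/5·y_{n+1}] ⇒ (1 − 2/5z)y_{n+1} = (1 + 3/5z)y_n
  R(z) = (1 + 3/5z)/(1 − 2/5z).

Find x<0 with |R(x)|<1.
x=-0.62: |R|=0.5032
R=−1: 1+3/5x = −1+2/5x ⇒ -1/5x=2 ⇒ x=2/(-1/5)=-10.0000
Confirm numerically:
  x=-7.641: |R|=0.88369 <1
  x=-7.443: |R|=0.87142 <1
  x=-5.596: |R|=0.72801 <1
  x=-5.172: |R|=0.68535 <1
  x=-10.451: |R|=1.01741 >1
  x=-10.412: |R|=1.01595 >1
  x=-10.120: |R|=1.00475 >1
Stable set (-10.0000, 0).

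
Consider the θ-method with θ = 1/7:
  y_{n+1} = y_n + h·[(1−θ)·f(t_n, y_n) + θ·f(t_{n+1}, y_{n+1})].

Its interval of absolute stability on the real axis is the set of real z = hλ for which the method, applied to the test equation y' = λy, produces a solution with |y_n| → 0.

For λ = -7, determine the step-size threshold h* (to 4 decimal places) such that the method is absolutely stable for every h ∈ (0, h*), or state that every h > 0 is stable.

Set f=λy, z=hλ:
  y_{n+1} = y_n + z·[6/7·y_n + 1/7·y_{n+1}] ⇒ (1 − 1/7z)y_{n+1} = (1 + 6/7z)y_n
  R(z) = (1 + 6/7z)/(1 − 1/7z).

Solve |R(x)|<1 on ℝ⁻.
x=-1.47: |R|=0.2149
R=−1: 1+6/7x = −1+1/7x ⇒ -5/7x=2 ⇒ x=2/(-5/7)=-2.8000
Confirm numerically:
  x=-2.413: |R|=0.79443 <1
  x=-2.389: |R|=0.78113 <1
  x=-1.734: |R|=0.38974 <1
  x=-1.125: |R|=0.03077 <1
  x=-3.326: |R|=1.25470 >1
  x=-3.274: |R|=1.23068 >1
  x=-3.178: |R|=1.18569 >1
Interval (-2.8000, 0).

(-2.8000,0); λ=-7 ⇒ h* = (14/5)/7 = 0.4000.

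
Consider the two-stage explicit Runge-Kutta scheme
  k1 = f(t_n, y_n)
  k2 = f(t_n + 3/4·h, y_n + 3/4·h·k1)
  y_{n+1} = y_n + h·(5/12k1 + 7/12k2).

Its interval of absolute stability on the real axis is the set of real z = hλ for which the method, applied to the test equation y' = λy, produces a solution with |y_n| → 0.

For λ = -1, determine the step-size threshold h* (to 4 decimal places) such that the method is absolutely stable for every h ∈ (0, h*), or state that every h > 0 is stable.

(-2.2857,0); λ=-1 ⇒ h* = (16/7)/1 = 2.2857.

Test eqn y'=λy, z=hλ:
  k1=λy_n ⇒ h·k1=z·y_n;  k2=λ(1+3/4z)y_n ⇒ h·k2=z(1+3/4z)y_n
  y_{n+1}/y_n = 1 + 5/12z + 7/12z(1+3/4z) = 1 + z + 7/16z²
  Hence R(z) = 1 + z + 7/16z².

Find x<0 with |R(x)|<1.
x=-0.84: |R|=0.4687
R=1: x+7/16x²=0 ⇒ x=−16/7=-2.2857; min R=1−1/(4·7/16)=0.4286>−1
Confirm numerically:
  x=-2.235: |R|=0.95041 <1
  x=-1.728: |R|=0.57837 <1
  x=-1.436: |R|=0.46617 <1
  x=-0.939: |R|=0.44675 <1
  x=-2.714: |R|=1.50854 >1
  x=-2.424: |R|=1.14665 >1
So |R|<1 on (-2.2857, 0).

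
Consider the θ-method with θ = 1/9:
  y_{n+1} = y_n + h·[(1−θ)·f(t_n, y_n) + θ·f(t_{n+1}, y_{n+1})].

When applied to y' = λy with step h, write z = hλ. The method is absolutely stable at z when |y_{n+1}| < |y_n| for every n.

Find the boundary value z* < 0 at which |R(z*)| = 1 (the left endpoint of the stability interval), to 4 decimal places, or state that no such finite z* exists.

left endpoint -2.5714.

On y'=λy, z=hλ:
  y_{n+1} = y_n + z·[8/9·y_n + 1/9·y_{n+1}] ⇒ (1 − 1/9z)y_{n+1} = (1 + 8/9z)y_n
  Hence R(z) = (1 + 8/9z)/(1 − 1/9z).

Need |R(x)|<1, x<0.
x=-0.83: |R|=0.2401
R=−1: 1+8/9x = −1+1/9x ⇒ -7/9x=2 ⇒ x=2/(-7/9)=-2.5714
Confirm numerically:
  x=-1.987: |R|=0.62765 <1
  x=-1.660: |R|=0.40150 <1
  x=-1.423: |R|=0.22872 <1
  x=-3.160: |R|=1.33882 >1
  x=-3.110: |R|=1.31131 >1
  x=-3.058: |R|=1.28247 >1
Stable set (-2.5714, 0).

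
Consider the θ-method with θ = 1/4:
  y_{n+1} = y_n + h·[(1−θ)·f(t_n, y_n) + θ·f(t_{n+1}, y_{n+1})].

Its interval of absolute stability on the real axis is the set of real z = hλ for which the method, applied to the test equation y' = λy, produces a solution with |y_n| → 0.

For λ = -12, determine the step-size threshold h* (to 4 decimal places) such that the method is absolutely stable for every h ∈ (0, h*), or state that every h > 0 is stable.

(-4.0000,0); λ=-12 ⇒ h* = (4)/12 = 0.3333.

On y'=λy, z=hλ:
  y_{n+1} = y_n + z·[3/4·y_n + 1/4·y_{n+1}] ⇒ (1 − 1/4z)y_{n+1} = (1 + 3/4z)y_n
  so R(z) = (1 + 3/4z)/(1 − 1/4z).

Find x<0 with |R(x)|<1.
x=-1.7: |R|=0.1930
R=−1: 1+3/4x = −1+1/4x ⇒ -1/2x=2 ⇒ x=2/(-1/2)=-4.0000
Confirm numerically:
  x=-3.650: |R|=0.90850 <1
  x=-3.453: |R|=0.85321 <1
  x=-2.753: |R|=0.63068 <1
  x=-4.497: |R|=1.11698 >1
  x=-4.447: |R|=1.10584 >1
  x=-4.094: |R|=1.02323 >1
So |R|<1 on (-4.0000, 0).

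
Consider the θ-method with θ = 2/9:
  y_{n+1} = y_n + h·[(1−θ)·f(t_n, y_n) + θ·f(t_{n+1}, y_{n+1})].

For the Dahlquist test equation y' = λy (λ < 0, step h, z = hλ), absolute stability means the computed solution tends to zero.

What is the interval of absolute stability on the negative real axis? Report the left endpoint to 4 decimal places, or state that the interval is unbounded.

On y'=λy, z=hλ:
  y_{n+1} = y_n + z·[7/9·y_n + 2/9·y_{n+1}] ⇒ (1 − 2/9z)y_{n+1} = (1 + 7/9z)y_n
  ⇒ R(z) = (1 + 7/9z)/(1 − 2/9z).

Find x<0 with |R(x)|<1.
x=-0.89: |R|=0.2570
R=−1: 1+7/9x = −1+2/9x ⇒ -5/9x=2 ⇒ x=2/(-5/9)=-3.6000
Confirm numerically:
  x=-3.165: |R|=0.85812 <1
  x=-1.894: |R|=0.33297 <1
  x=-1.569: |R|=0.16337 <1
  x=-4.105: |R|=1.14672 >1
  x=-4.048: |R|=1.13102 >1
  x=-3.766: |R|=1.05021 >1
Stable set (-3.6000, 0).

(-3.6000, 0).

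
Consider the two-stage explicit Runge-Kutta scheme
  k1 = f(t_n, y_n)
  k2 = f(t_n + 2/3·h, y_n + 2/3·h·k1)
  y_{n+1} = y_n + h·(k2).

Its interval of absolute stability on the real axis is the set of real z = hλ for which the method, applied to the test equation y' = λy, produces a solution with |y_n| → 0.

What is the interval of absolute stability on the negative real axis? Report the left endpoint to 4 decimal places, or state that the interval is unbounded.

On y'=λy, z=hλ:
  k1=λy_n ⇒ h·k1=z·y_n;  k2=λ(1+2/3z)y_n ⇒ h·k2=z(1+2/3z)y_n
  y_{n+1}/y_n = 1 + z(1+2/3z) = 1 + z + 2/3z²
  so R(z) = 1 + z + 2/3z².

Solve |R(x)|<1 on ℝ⁻.
x=-0.76: |R|=0.6251
R=1: x+2/3x²=0 ⇒ x=−3/2=-1.5000; min R=1−1/(4·2/3)=0.6250>−1
Confirm numerically:
  x=-1.262: |R|=0.79976 <1
  x=-1.141: |R|=0.72692 <1
  x=-1.022: |R|=0.67432 <1
  x=-1.978: |R|=1.63032 >1
  x=-1.807: |R|=1.36983 >1
Interval (-1.5000, 0).

(-1.5000, 0).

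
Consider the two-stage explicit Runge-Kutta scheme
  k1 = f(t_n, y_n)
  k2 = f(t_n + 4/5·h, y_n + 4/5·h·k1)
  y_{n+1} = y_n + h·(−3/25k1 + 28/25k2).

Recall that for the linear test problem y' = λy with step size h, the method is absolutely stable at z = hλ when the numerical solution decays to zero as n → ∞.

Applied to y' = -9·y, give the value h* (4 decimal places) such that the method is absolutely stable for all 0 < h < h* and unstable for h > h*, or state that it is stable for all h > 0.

(-1.1161,0); λ=-9 ⇒ h* = (125/112)/9 = 0.1240.

Set f=λy, z=hλ:
  k1=λy_n ⇒ h·k1=z·y_n;  k2=λ(1+4/5z)y_n ⇒ h·k2=z(1+4/5z)y_n
  y_{n+1}/y_n = 1 − 3/25z + 28/25z(1+4/5z) = 1 + z + 112/125z²
  so R(z) = 1 + z + 112/125z².

Solve |R(x)|<1 on ℝ⁻.
x=-0.96: |R|=0.8658
R=1: x+112/125x²=0 ⇒ x=−125/112=-1.1161; min R=1−1/(4·112/125)=0.7210>−1
Confirm numerically:
  x=-1.085: |R|=0.96979 <1
  x=-1.051: |R|=0.93872 <1
  x=-0.561: |R|=0.72099 <1
  x=-0.546: |R|=0.72111 <1
  x=-1.626: |R|=1.74291 >1
  x=-1.251: |R|=1.15124 >1
Interval (-1.1161, 0).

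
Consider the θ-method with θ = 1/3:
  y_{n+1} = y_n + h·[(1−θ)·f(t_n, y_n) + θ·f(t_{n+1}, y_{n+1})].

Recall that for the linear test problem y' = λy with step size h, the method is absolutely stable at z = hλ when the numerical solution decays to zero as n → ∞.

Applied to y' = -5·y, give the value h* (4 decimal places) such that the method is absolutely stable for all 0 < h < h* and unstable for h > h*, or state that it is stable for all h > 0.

(-6.0000,0); λ=-5 ⇒ h* = (6)/5 = 1.2000.

With y'=λy (z=hλ):
  y_{n+1} = y_n + z·[2/3·y_n + 1/3·y_{n+1}] ⇒ (1 − 1/3z)y_{n+1} = (1 + 2/3z)y_n
  Hence R(z) = (1 + 2/3z)/(1 − 1/3z).

Need |R(x)|<1, x<0.
x=-1.27: |R|=0.1077
R=−1: 1+2/3x = −1+1/3x ⇒ -1/3x=2 ⇒ x=2/(-1/3)=-6.0000
Confirm numerically:
  x=-5.303: |R|=0.91605 <1
  x=-3.142: |R|=0.53468 <1
  x=-2.757: |R|=0.43669 <1
  x=-6.435: |R|=1.04610 >1
  x=-6.361: |R|=1.03856 >1
  x=-6.027: |R|=1.00299 >1
So |R|<1 on (-6.0000, 0).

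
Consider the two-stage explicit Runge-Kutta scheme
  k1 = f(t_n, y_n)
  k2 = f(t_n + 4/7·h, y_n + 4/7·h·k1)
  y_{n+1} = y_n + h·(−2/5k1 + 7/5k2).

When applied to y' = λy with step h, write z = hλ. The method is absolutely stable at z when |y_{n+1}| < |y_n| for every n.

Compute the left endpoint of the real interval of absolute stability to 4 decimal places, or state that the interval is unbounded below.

left endpoint -1.2500.

Set f=λy, z=hλ:
  k1=λy_n ⇒ h·k1=z·y_n;  k2=λ(1+4/7z)y_n ⇒ h·k2=z(1+4/7z)y_n
  y_{n+1}/y_n = 1 − 2/5z + 7/5z(1+4/7z) = 1 + z + 4/5z²
  so R(z) = 1 + z + 4/5z².

Boundary: |R(x)|=1, x<0.
x=-0.83: |R|=0.7211
R=1: x+4/5x²=0 ⇒ x=−5/4=-1.2500; min R=1−1/(4·4/5)=0.6875>−1
Confirm numerically:
  x=-1.089: |R|=0.85974 <1
  x=-1.052: |R|=0.83336 <1
  x=-0.971: |R|=0.78327 <1
  x=-1.751: |R|=1.70180 >1
  x=-1.337: |R|=1.09306 >1
Stable set (-1.2500, 0).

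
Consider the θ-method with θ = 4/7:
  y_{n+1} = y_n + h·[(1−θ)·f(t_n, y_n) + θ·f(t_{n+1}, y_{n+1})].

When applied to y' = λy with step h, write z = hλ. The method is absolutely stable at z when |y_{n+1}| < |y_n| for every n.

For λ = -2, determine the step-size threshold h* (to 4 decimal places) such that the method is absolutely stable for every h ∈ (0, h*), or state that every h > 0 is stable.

unbounded; (−∞, 0). Any h>0 works for λ=-2.

Set f=λy, z=hλ:
  y_{n+1} = y_n + z·[3/7·y_n + 4/7·y_{n+1}] ⇒ (1 − 4/7z)y_{n+1} = (1 + 3/7z)y_n
  so R(z) = (1 + 3/7z)/(1 − 4/7z).

Need |R(x)|<1, x<0.
x=-0.96: |R|=0.3801
x=-2: |R|=0.0667
x=-10: |R|=0.4894
x=-100: |R|=0.7199
θ=4/7≥1/2 ⇒ |1+3/7x|<|1−4/7x| ∀x<0 ⇒ interval (−∞,0).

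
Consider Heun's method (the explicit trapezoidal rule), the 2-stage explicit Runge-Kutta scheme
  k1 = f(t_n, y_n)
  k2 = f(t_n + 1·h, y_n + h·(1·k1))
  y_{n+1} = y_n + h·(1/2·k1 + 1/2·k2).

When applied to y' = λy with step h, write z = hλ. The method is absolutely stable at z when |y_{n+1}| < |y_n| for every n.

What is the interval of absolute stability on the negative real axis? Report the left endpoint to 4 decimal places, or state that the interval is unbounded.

z∈(-2.0000,0).

Test eqn y'=λy, z=hλ:
  order 2, 2-stage ⇒ R(z)=1+z+z^2/2
  (e.g. R(-0.93)=0.50245, |R|=0.50245)

Solve |R(x)|<1 on ℝ⁻.
x=-0.93: |R|=0.5025
|R(-2.36)|=1.4248 |R(-1.13)|=0.5085 |R(-1.05)|=0.5012
Bisect:
  x_lo=-2.7823 |R|=2.0883  x_hi=-0.3644 |R|=0.7020
  mid=-1.57335 |R|=0.66437 →hi
  mid=-2.17783 |R|=1.19364 →lo
  mid=-1.87559 |R|=0.88333 →hi
  mid=-2.02671 |R|=1.02707 →lo
  mid=-1.95115 |R|=0.95234 →hi
  mid=-1.98893 |R|=0.98899 →hi
  mid=-2.00782 |R|=1.00785 →lo
  mid=-1.99838 |R|=0.99838 →hi
  mid=-2.00310 |R|=1.00310 →lo
  mid=-2.00074 |R|=1.00074 →lo
  ...
  [-2.00015,-2.00000] ⇒ x*=-2.0000
Stable set (-2.0000, 0).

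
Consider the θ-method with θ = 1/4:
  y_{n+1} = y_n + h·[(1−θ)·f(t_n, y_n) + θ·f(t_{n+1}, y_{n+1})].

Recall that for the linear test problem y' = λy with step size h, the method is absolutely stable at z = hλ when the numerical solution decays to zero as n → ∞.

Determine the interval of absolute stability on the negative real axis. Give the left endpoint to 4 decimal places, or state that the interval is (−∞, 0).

(-4.0000, 0).

On y'=λy, z=hλ:
  y_{n+1} = y_n + z·[3/4·y_n + 1/4·y_{n+1}] ⇒ (1 − 1/4z)y_{n+1} = (1 + 3/4z)y_n
  Hence R(z) = (1 + 3/4z)/(1 − 1/4z).

Find x<0 with |R(x)|<1.
x=-0.71: |R|=0.3970
R=−1: 1+3/4x = −1+1/4x ⇒ -1/2x=2 ⇒ x=2/(-1/2)=-4.0000
Confirm numerically:
  x=-3.319: |R|=0.81391 <1
  x=-2.276: |R|=0.45061 <1
  x=-2.232: |R|=0.43261 <1
  x=-1.662: |R|=0.17414 <1
  x=-4.556: |R|=1.12997 >1
  x=-4.460: |R|=1.10875 >1
  x=-4.337: |R|=1.08084 >1
So |R|<1 on (-4.0000, 0).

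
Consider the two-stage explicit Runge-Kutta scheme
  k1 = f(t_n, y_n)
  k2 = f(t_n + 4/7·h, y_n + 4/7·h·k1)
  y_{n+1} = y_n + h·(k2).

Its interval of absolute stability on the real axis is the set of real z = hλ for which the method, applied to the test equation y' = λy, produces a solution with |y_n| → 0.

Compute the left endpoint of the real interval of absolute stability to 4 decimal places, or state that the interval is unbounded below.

left endpoint -1.7500.

Set f=λy, z=hλ:
  k1=λy_n ⇒ h·k1=z·y_n;  k2=λ(1+4/7z)y_n ⇒ h·k2=z(1+4/7z)y_n
  y_{n+1}/y_n = 1 + z(1+4/7z) = 1 + z + 4/7z²
  ⇒ R(z) = 1 + z + 4/7z².

Need |R(x)|<1, x<0.
x=-0.44: |R|=0.6706
R=1: x+4/7x²=0 ⇒ x=−7/4=-1.7500; min R=1−1/(4·4/7)=0.5625>−1
Confirm numerically:
  x=-1.331: |R|=0.68132 <1
  x=-1.329: |R|=0.68028 <1
  x=-1.065: |R|=0.58313 <1
  x=-2.259: |R|=1.65705 >1
  x=-1.816: |R|=1.06849 >1
So |R|<1 on (-1.7500, 0).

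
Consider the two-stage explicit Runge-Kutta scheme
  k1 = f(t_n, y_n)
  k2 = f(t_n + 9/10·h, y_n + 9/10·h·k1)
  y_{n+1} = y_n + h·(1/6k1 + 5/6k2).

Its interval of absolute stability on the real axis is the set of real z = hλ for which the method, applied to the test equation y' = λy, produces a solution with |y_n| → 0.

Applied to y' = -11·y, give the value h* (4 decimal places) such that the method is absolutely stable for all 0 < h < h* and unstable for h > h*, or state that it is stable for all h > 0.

(-1.3333,0); λ=-11 ⇒ h* = (4/3)/11 = 0.1212.

Set f=λy, z=hλ:
  k1=λy_n ⇒ h·k1=z·y_n;  k2=λ(1+9/10z)y_n ⇒ h·k2=z(1+9/10z)y_n
  y_{n+1}/y_n = 1 + 1/6z + 5/6z(1+9/10z) = 1 + z + 3/4z²
  ⇒ R(z) = 1 + z + 3/4z².

Need |R(x)|<1, x<0.
x=-1.22: |R|=0.8963
R=1: x+3/4x²=0 ⇒ x=−4/3=-1.3333; min R=1−1/(4·3/4)=0.6667>−1
Confirm numerically:
  x=-1.289: |R|=0.95714 <1
  x=-1.239: |R|=0.91234 <1
  x=-0.761: |R|=0.67334 <1
  x=-1.698: |R|=1.46440 >1
  x=-1.488: |R|=1.17261 >1
Interval (-1.3333, 0).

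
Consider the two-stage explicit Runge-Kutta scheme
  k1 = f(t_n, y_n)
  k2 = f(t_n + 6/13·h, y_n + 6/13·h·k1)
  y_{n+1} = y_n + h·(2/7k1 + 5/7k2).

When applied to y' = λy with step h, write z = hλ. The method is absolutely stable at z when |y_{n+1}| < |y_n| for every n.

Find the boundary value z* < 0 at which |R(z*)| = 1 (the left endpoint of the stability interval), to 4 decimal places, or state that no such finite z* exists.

z* = -3.0333.

With y'=λy (z=hλ):
  k1=λy_n ⇒ h·k1=z·y_n;  k2=λ(1+6/13z)y_n ⇒ h·k2=z(1+6/13z)y_n
  y_{n+1}/y_n = 1 + 2/7z + 5/7z(1+6/13z) = 1 + z + 30/91z²
  Hence R(z) = 1 + z + 30/91z².

Find x<0 with |R(x)|<1.
x=-1.22: |R|=0.2707
R=1: x+30/91x²=0 ⇒ x=−91/30=-3.0333; min R=1−1/(4·30/91)=0.2417>−1
Confirm numerically:
  x=-2.745: |R|=0.73907 <1
  x=-2.113: |R|=0.35890 <1
  x=-1.553: |R|=0.24210 <1
  x=-1.289: |R|=0.25875 <1
  x=-3.567: |R|=1.62756 >1
  x=-3.451: |R|=1.47518 >1
  x=-3.098: |R|=1.06605 >1
So |R|<1 on (-3.0333, 0).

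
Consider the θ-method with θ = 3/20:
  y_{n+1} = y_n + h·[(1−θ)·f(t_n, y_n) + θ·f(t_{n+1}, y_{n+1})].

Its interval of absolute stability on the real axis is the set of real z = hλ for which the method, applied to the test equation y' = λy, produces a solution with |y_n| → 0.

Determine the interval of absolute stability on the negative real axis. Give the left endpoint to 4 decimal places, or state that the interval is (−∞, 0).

With y'=λy (z=hλ):
  y_{n+1} = y_n + z·[17/20·y_n + 3/20·y_{n+1}] ⇒ (1 − 3/20z)y_{n+1} = (1 + 17/20z)y_n
  R(z) = (1 + 17/20z)/(1 − 3/20z).

Find x<0 with |R(x)|<1.
x=-1.66: |R|=0.3291
R=−1: 1+17/20x = −1+3/20x ⇒ -7/10x=2 ⇒ x=2/(-7/10)=-2.8571
Confirm numerically:
  x=-2.213: |R|=0.66147 <1
  x=-1.972: |R|=0.52184 <1
  x=-1.795: |R|=0.41422 <1
  x=-3.187: |R|=1.15622 >1
  x=-3.146: |R|=1.13737 >1
So |R|<1 on (-2.8571, 0).

z∈(-2.8571,0).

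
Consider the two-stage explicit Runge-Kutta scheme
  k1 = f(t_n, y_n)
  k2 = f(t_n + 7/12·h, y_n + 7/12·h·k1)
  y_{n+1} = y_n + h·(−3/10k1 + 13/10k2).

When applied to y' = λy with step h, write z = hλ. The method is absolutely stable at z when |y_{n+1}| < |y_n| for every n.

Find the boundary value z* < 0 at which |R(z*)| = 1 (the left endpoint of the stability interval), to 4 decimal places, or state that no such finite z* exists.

With y'=λy (z=hλ):
  k1=λy_n ⇒ h·k1=z·y_n;  k2=λ(1+7/12z)y_n ⇒ h·k2=z(1+7/12z)y_n
  y_{n+1}/y_n = 1 − 3/10z + 13/10z(1+7/12z) = 1 + z + 91/120z²
  R(z) = 1 + z + 91/120z².

Boundary: |R(x)|=1, x<0.
x=-1.32: |R|=1.0013
R=1: x+91/120x²=0 ⇒ x=−120/91=-1.3187; min R=1−1/(4·91/120)=0.6703>−1
Confirm numerically:
  x=-1.216: |R|=0.90531 <1
  x=-1.111: |R|=0.82503 <1
  x=-0.624: |R|=0.67128 <1
  x=-1.457: |R|=1.15283 >1
  x=-1.389: |R|=1.07407 >1
Interval (-1.3187, 0).

z* = -1.3187.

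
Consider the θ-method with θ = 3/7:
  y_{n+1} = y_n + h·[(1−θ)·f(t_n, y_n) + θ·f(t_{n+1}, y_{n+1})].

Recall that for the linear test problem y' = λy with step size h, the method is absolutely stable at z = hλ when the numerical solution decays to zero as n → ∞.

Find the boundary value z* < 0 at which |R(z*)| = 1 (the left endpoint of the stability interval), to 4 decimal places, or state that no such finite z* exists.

left endpoint -14.0000.

With y'=λy (z=hλ):
  y_{n+1} = y_n + z·[4/7·y_n + 3/7·y_{n+1}] ⇒ (1 − 3/7z)y_{n+1} = (1 + 4/7z)y_n
  Hence R(z) = (1 + 4/7z)/(1 − 3/7z).

Solve |R(x)|<1 on ℝ⁻.
x=-0.7: |R|=0.4615
R=−1: 1+4/7x = −1+3/7x ⇒ -1/7x=2 ⇒ x=2/(-1/7)=-14.0000
Confirm numerically:
  x=-11.309: |R|=0.93425 <1
  x=-9.588: |R|=0.87664 <1
  x=-7.723: |R|=0.79194 <1
  x=-14.377: |R|=1.00752 >1
  x=-14.108: |R|=1.00219 >1
Stable set (-14.0000, 0).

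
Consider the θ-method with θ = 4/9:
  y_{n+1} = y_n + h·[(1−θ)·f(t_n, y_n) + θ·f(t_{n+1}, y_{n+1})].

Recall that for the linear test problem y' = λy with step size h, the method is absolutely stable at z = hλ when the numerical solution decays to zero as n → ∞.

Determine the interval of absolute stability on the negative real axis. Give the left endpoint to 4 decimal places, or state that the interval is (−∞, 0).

On y'=λy, z=hλ:
  y_{n+1} = y_n + z·[5/9·y_n + 4/9·y_{n+1}] ⇒ (1 − 4/9z)y_{n+1} = (1 + 5/9z)y_n
  R(z) = (1 + 5/9z)/(1 − 4/9z).

Need |R(x)|<1, x<0.
x=-1.76: |R|=0.0125
R=−1: 1+5/9x = −1+4/9x ⇒ -1/9x=2 ⇒ x=2/(-1/9)=-18.0000
Confirm numerically:
  x=-16.928: |R|=0.98603 <1
  x=-16.574: |R|=0.98106 <1
  x=-11.511: |R|=0.88211 <1
  x=-18.579: |R|=1.00695 >1
  x=-18.362: |R|=1.00439 >1
  x=-18.177: |R|=1.00217 >1
Interval (-18.0000, 0).

z∈(-18.0000,0).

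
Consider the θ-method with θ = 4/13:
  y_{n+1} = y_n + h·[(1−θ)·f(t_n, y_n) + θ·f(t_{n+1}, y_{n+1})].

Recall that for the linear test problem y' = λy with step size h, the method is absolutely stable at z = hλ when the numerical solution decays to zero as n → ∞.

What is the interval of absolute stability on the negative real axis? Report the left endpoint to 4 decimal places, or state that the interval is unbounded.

(-5.2000, 0).

Set f=λy, z=hλ:
  y_{n+1} = y_n + z·[9/13·y_n + 4/13·y_{n+1}] ⇒ (1 − 4/13z)y_{n+1} = (1 + 9/13z)y_n
  so R(z) = (1 + 9/13z)/(1 − 4/13z).

Find x<0 with |R(x)|<1.
x=-0.51: |R|=0.5592
R=−1: 1+9/13x = −1+4/13x ⇒ -5/13x=2 ⇒ x=2/(-5/13)=-5.2000
Confirm numerically:
  x=-4.369: |R|=0.86366 <1
  x=-4.041: |R|=0.80130 <1
  x=-3.413: |R|=0.66475 <1
  x=-3.049: |R|=0.57315 <1
  x=-5.381: |R|=1.02621 >1
  x=-5.362: |R|=1.02351 >1
Interval (-5.2000, 0).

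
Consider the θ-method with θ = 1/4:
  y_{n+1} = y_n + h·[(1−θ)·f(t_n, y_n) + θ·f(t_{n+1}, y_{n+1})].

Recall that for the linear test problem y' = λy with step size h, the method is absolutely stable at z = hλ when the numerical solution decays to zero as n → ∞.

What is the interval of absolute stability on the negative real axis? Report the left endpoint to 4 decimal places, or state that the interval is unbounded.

On y'=λy, z=hλ:
  y_{n+1} = y_n + z·[3/4·y_n + 1/4·y_{n+1}] ⇒ (1 − 1/4z)y_{n+1} = (1 + 3/4z)y_n
  R(z) = (1 + 3/4z)/(1 − 1/4z).

Boundary: |R(x)|=1, x<0.
x=-1.52: |R|=0.1014
R=−1: 1+3/4x = −1+1/4x ⇒ -1/2x=2 ⇒ x=2/(-1/2)=-4.0000
Confirm numerically:
  x=-2.714: |R|=0.61692 <1
  x=-1.943: |R|=0.30776 <1
  x=-1.852: |R|=0.26589 <1
  x=-4.585: |R|=1.13628 >1
  x=-4.182: |R|=1.04449 >1
So |R|<1 on (-4.0000, 0).

(-4.0000, 0).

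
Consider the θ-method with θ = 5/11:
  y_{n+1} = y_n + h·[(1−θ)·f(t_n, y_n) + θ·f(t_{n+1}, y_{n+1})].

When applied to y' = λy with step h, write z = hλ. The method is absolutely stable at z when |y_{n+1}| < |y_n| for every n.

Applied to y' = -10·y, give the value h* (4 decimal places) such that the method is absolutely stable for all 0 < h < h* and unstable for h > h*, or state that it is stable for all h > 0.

On y'=λy, z=hλ:
  y_{n+1} = y_n + z·[6/11·y_n + 5/11·y_{n+1}] ⇒ (1 − 5/11z)y_{n+1} = (1 + 6/11z)y_n
  so R(z) = (1 + 6/11z)/(1 − 5/11z).

Solve |R(x)|<1 on ℝ⁻.
x=-1.73: |R|=0.0316
R=−1: 1+6/11x = −1+5/11x ⇒ -1/11x=2 ⇒ x=2/(-1/11)=-22.0000
Confirm numerically:
  x=-21.518: |R|=0.99594 <1
  x=-16.652: |R|=0.94326 <1
  x=-15.130: |R|=0.92072 <1
  x=-22.349: |R|=1.00284 >1
  x=-22.344: |R|=1.00280 >1
Stable set (-22.0000, 0).

(-22.0000,0); λ=-10 ⇒ h* = (22)/10 = 2.2000.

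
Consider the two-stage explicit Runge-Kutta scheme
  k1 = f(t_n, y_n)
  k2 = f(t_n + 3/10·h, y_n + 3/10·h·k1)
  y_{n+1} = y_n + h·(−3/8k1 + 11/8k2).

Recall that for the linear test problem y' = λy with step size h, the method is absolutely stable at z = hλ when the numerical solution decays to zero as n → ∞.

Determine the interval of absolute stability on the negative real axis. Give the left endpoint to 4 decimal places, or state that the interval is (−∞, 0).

z∈(-2.4242,0).

On y'=λy, z=hλ:
  k1=λy_n ⇒ h·k1=z·y_n;  k2=λ(1+3/10z)y_n ⇒ h·k2=z(1+3/10z)y_n
  y_{n+1}/y_n = 1 − 3/8z + 11/8z(1+3/10z) = 1 + z + 33/80z²
  so R(z) = 1 + z + 33/80z².

Need |R(x)|<1, x<0.
x=-0.45: |R|=0.6335
R=1: x+33/80x²=0 ⇒ x=−80/33=-2.4242; min R=1−1/(4·33/80)=0.3939>−1
Confirm numerically:
  x=-2.370: |R|=0.94697 <1
  x=-1.776: |R|=0.52510 <1
  x=-1.462: |R|=0.41970 <1
  x=-2.897: |R|=1.56495 >1
  x=-2.862: |R|=1.51681 >1
  x=-2.492: |R|=1.06965 >1
So |R|<1 on (-2.4242, 0).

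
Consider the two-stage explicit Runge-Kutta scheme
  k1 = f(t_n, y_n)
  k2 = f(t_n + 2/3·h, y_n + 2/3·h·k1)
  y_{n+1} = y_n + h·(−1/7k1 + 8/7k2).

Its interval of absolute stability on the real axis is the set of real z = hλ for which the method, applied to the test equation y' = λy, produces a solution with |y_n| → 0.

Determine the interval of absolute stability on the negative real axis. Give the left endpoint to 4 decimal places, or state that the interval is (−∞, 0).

z∈(-1.3125,0).

Set f=λy, z=hλ:
  k1=λy_n ⇒ h·k1=z·y_n;  k2=λ(1+2/3z)y_n ⇒ h·k2=z(1+2/3z)y_n
  y_{n+1}/y_n = 1 − 1/7z + 8/7z(1+2/3z) = 1 + z + 16/21z²
  so R(z) = 1 + z + 16/21z².

Need |R(x)|<1, x<0.
x=-1.64: |R|=1.4092
R=1: x+16/21x²=0 ⇒ x=−21/16=-1.3125; min R=1−1/(4·16/21)=0.6719>−1
Confirm numerically:
  x=-1.102: |R|=0.82326 <1
  x=-0.822: |R|=0.69281 <1
  x=-0.535: |R|=0.68308 <1
  x=-1.739: |R|=1.56509 >1
  x=-1.736: |R|=1.56015 >1
  x=-1.659: |R|=1.43798 >1
So |R|<1 on (-1.3125, 0).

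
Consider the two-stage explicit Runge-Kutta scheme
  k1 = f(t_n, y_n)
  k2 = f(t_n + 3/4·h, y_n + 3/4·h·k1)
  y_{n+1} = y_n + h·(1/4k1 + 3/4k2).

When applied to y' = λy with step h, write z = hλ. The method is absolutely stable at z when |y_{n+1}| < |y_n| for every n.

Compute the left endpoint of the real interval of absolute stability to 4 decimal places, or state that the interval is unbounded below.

left endpoint -1.7778.

Set f=λy, z=hλ:
  k1=λy_n ⇒ h·k1=z·y_n;  k2=λ(1+3/4z)y_n ⇒ h·k2=z(1+3/4z)y_n
  y_{n+1}/y_n = 1 + 1/4z + 3/4z(1+3/4z) = 1 + z + 9/16z²
  ⇒ R(z) = 1 + z + 9/16z².

Find x<0 with |R(x)|<1.
x=-0.55: |R|=0.6202
R=1: x+9/16x²=0 ⇒ x=−16/9=-1.7778; min R=1−1/(4·9/16)=0.5556>−1
Confirm numerically:
  x=-1.644: |R|=0.87629 <1
  x=-1.061: |R|=0.57222 <1
  x=-0.824: |R|=0.55792 <1
  x=-2.265: |R|=1.62075 >1
  x=-1.978: |R|=1.22277 >1
Interval (-1.7778, 0).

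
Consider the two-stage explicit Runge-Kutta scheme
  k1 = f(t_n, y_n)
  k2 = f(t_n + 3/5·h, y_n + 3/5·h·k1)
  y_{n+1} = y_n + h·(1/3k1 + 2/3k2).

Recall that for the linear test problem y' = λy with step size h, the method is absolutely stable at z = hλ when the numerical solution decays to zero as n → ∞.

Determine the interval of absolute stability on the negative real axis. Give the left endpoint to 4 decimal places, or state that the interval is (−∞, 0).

With y'=λy (z=hλ):
  k1=λy_n ⇒ h·k1=z·y_n;  k2=λ(1+3/5z)y_n ⇒ h·k2=z(1+3/5z)y_n
  y_{n+1}/y_n = 1 + 1/3z + 2/3z(1+3/5z) = 1 + z + 2/5z²
  R(z) = 1 + z + 2/5z².

Find x<0 with |R(x)|<1.
x=-1.3: |R|=0.3760
R=1: x+2/5x²=0 ⇒ x=−5/2=-2.5000; min R=1−1/(4·2/5)=0.3750>−1
Confirm numerically:
  x=-1.744: |R|=0.47261 <1
  x=-1.429: |R|=0.38782 <1
  x=-1.258: |R|=0.37503 <1
  x=-3.046: |R|=1.66525 >1
  x=-2.648: |R|=1.15676 >1
So |R|<1 on (-2.5000, 0).

z∈(-2.5000,0).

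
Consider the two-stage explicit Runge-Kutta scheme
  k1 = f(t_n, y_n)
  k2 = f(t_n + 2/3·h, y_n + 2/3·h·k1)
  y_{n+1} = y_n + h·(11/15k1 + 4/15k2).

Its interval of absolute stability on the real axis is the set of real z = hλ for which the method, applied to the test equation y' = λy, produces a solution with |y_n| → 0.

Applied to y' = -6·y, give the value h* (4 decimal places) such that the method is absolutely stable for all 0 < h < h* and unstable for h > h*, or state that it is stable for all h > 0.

On y'=λy, z=hλ:
  k1=λy_n ⇒ h·k1=z·y_n;  k2=λ(1+2/3z)y_n ⇒ h·k2=z(1+2/3z)y_n
  y_{n+1}/y_n = 1 + 11/15z + 4/15z(1+2/3z) = 1 + z + 8/45z²
  Hence R(z) = 1 + z + 8/45z².

Boundary: |R(x)|=1, x<0.
x=-0.57: |R|=0.4878
R=1: x+8/45x²=0 ⇒ x=−45/8=-5.6250; min R=1−1/(4·8/45)=-0.4062>−1
Confirm numerically:
  x=-5.329: |R|=0.71958 <1
  x=-4.379: |R|=0.03000 <1
  x=-3.868: |R|=0.20819 <1
  x=-2.935: |R|=0.40358 <1
  x=-6.008: |R|=1.40908 >1
  x=-5.895: |R|=1.28296 >1
  x=-5.803: |R|=1.18363 >1
So |R|<1 on (-5.6250, 0).

(-5.6250,0); λ=-6 ⇒ h* = (45/8)/6 = 0.9375.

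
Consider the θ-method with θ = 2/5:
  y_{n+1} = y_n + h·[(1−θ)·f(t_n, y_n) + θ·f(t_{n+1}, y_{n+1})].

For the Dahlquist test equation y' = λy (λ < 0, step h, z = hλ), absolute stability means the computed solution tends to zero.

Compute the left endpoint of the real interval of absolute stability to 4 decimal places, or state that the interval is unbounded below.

Test eqn y'=λy, z=hλ:
  y_{n+1} = y_n + z·[3/5·y_n + 2/5·y_{n+1}] ⇒ (1 − 2/5z)y_{n+1} = (1 + 3/5z)y_n
  ⇒ R(z) = (1 + 3/5z)/(1 − 2/5z).

Solve |R(x)|<1 on ℝ⁻.
x=-0.53: |R|=0.5627
R=−1: 1+3/5x = −1+2/5x ⇒ -1/5x=2 ⇒ x=2/(-1/5)=-10.0000
Confirm numerically:
  x=-9.095: |R|=0.96097 <1
  x=-9.046: |R|=0.95869 <1
  x=-5.992: |R|=0.76401 <1
  x=-4.786: |R|=0.64219 <1
  x=-10.335: |R|=1.01305 >1
  x=-10.175: |R|=1.00690 >1
So |R|<1 on (-10.0000, 0).

z* = -10.0000.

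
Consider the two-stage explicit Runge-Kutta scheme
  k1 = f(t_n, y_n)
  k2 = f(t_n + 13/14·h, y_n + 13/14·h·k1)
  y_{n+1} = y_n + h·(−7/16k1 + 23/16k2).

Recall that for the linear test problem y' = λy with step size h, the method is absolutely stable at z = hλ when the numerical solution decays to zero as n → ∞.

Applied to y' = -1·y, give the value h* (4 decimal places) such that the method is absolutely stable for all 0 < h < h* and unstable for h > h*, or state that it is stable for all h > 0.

(-0.7492,0); λ=-1 ⇒ h* = (224/299)/1 = 0.7492.

On y'=λy, z=hλ:
  k1=λy_n ⇒ h·k1=z·y_n;  k2=λ(1+13/14z)y_n ⇒ h·k2=z(1+13/14z)y_n
  y_{n+1}/y_n = 1 − 7/16z + 23/16z(1+13/14z) = 1 + z + 299/224z²
  ⇒ R(z) = 1 + z + 299/224z².

Solve |R(x)|<1 on ℝ⁻.
x=-1.58: |R|=2.7522
R=1: x+299/224x²=0 ⇒ x=−224/299=-0.7492; min R=1−1/(4·299/224)=0.8127>−1
Confirm numerically:
  x=-0.718: |R|=0.97013 <1
  x=-0.364: |R|=0.81286 <1
  x=-0.300: |R|=0.82013 <1
  x=-1.058: |R|=1.43615 >1
  x=-0.901: |R|=1.18261 >1
  x=-0.899: |R|=1.17980 >1
Stable set (-0.7492, 0).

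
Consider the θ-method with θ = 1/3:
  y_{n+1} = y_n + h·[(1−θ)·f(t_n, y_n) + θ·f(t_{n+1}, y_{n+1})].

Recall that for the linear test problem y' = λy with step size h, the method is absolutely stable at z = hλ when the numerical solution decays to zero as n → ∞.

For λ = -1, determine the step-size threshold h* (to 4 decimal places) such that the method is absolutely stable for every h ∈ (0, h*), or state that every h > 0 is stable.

(-6.0000,0); λ=-1 ⇒ h* = (6)/1 = 6.0000.

On y'=λy, z=hλ:
  y_{n+1} = y_n + z·[2/3·y_n + 1/3·y_{n+1}] ⇒ (1 − 1/3z)y_{n+1} = (1 + 2/3z)y_n
  so R(z) = (1 + 2/3z)/(1 − 1/3z).

Need |R(x)|<1, x<0.
x=-0.56: |R|=0.5281
R=−1: 1+2/3x = −1+1/3x ⇒ -1/3x=2 ⇒ x=2/(-1/3)=-6.0000
Confirm numerically:
  x=-5.390: |R|=0.92729 <1
  x=-4.670: |R|=0.82660 <1
  x=-3.049: |R|=0.51215 <1
  x=-6.570: |R|=1.05956 >1
  x=-6.564: |R|=1.05897 >1
Interval (-6.0000, 0).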